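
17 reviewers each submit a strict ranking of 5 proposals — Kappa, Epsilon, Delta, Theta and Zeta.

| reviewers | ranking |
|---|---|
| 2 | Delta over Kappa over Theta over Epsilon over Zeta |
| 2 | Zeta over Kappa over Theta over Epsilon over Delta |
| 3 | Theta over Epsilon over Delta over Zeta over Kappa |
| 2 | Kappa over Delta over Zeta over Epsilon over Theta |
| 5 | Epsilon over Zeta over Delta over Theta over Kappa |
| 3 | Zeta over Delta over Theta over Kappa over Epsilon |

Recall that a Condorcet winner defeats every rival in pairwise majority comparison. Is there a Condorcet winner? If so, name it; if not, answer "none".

Pairwise majorities:
Kappa vs Epsilon: 9 to 8, Kappa.
Kappa vs Delta: 2+2 = 4 for Kappa, 13 for Delta — Delta by 13–4.
Kappa vs Theta: Kappa preferred on 2+2+2 = 6 ballots; Theta wins 11–6.
Kappa vs Zeta: 2+2 = 4 for Kappa, 13 for Zeta — Zeta by 13–4.
Epsilon vs Delta: 10 to 7, Epsilon.
Epsilon vs Theta: 7 to 10, Theta.
Epsilon vs Zeta: 10 to 7, Epsilon.
Delta vs Theta: Delta preferred on 2+2+5+3 = 12 ballots; Delta wins 12–5.
Delta vs Zeta: 2+3+2 = 7 for Delta, 10 for Zeta — Zeta by 10–7.
Theta vs Zeta: 2+3 = 5 for Theta, 12 for Zeta — Zeta by 12–5.
No project is unbeaten: Kappa loses to Delta; Epsilon loses to Kappa; Delta loses to Epsilon; Theta loses to Delta; Zeta loses to Epsilon. In particular Kappa beats Epsilon beats Delta beats Kappa is a majority cycle — no Condorcet winner exists.

none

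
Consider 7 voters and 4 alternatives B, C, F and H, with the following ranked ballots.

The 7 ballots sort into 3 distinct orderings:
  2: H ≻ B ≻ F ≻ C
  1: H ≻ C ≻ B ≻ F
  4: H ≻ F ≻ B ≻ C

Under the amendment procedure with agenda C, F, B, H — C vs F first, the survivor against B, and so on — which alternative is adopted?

Round 1: C vs F — 1–6, F advances.
Round 2: F vs B — 4–3, F advances.
Round 3: F vs H — 0–7, H advances.
The agenda winner is H.

H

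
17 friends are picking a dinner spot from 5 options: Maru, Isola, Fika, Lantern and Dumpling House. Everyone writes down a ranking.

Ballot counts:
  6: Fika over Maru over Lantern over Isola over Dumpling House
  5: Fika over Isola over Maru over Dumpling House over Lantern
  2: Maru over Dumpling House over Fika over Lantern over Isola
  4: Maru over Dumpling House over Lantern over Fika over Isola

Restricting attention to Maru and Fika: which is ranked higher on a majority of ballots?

Ballots ranking Maru above Fika: 2 + 4 = 6.
Ballots ranking Fika above Maru: 17 − 6 = 11.
Fika wins the head-to-head 11–6.

Fika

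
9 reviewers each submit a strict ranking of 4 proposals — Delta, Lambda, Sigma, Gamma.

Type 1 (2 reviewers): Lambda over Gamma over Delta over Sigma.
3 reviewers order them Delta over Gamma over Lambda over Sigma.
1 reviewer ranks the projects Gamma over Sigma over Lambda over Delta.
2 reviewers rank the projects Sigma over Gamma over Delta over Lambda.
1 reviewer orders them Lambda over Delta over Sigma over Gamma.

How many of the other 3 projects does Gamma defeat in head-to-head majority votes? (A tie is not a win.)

Gamma against each rival (9 reviewers):
Gamma vs Delta: Gamma, 5–4.
Gamma vs Lambda: 6 to 3, Gamma.
Gamma vs Sigma: 2+3+1 = 6 for Gamma, 3 for Sigma — Gamma by 6–3.
Gamma beats Delta, Lambda, Sigma — 3 pairwise wins.

3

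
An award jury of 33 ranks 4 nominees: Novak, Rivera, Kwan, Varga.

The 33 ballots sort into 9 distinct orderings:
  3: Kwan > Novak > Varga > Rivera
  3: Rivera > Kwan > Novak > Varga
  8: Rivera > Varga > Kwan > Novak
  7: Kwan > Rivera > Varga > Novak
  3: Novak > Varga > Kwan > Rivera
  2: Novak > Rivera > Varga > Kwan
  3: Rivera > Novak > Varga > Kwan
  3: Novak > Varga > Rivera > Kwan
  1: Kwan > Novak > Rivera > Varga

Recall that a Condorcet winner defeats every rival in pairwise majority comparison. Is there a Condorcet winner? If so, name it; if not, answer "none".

Rivera

Head-to-head results (33 jurors):
Novak vs Rivera: Rivera wins 21–12.
Novak vs Kwan: Kwan wins 22–11.
Novak vs Varga: Novak wins 18–15.
Rivera vs Kwan: Rivera wins 19–14.
Rivera vs Varga: Rivera wins 24–9.
Kwan–Varga: Varga 19–14.
Rivera wins every pairwise contest, so Rivera is the Condorcet winner.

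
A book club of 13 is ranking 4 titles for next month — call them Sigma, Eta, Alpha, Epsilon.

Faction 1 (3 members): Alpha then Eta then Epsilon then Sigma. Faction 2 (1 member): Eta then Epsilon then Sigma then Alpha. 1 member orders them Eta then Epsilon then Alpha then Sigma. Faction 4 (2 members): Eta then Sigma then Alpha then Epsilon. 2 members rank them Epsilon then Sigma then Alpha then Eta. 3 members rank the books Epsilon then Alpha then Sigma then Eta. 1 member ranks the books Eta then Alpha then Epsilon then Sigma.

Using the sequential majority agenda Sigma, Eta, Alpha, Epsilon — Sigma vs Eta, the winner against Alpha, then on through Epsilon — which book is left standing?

Round 1: Sigma vs Eta — 5–8, Eta advances.
Round 2: Eta vs Alpha — 5–8, Alpha advances.
Round 3: Alpha vs Epsilon — 6–7, Epsilon advances.
Epsilon survives the agenda.

Epsilon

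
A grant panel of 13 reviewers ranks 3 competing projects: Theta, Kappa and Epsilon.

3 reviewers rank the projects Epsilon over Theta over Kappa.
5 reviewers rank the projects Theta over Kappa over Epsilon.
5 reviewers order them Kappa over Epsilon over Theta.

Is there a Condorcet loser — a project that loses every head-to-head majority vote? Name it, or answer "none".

Head-to-head results (13 reviewers):
Theta vs Kappa: Theta, 8–5.
Theta–Epsilon: Epsilon 8–5.
Kappa vs Epsilon: 10 to 3, Kappa.
Every project wins at least one matchup (Theta beats Kappa; Kappa beats Epsilon; Epsilon beats Theta), so there is no Condorcet loser.

none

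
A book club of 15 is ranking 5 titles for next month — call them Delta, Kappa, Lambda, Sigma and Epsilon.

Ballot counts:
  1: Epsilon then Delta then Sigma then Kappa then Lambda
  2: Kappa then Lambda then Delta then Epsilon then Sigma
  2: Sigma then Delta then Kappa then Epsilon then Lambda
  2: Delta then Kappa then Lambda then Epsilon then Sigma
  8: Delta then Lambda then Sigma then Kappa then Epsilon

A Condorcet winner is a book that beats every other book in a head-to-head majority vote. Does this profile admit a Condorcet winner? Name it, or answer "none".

Delta

Check each pair by majority over 15 ballots:
Delta vs Kappa: Delta is ranked higher on 1+2+2+8 = 13 ballots, Kappa on 2. Delta wins 13–2.
Delta vs Lambda: 1+2+2+8 = 13 for Delta, 2 for Lambda — Delta by 13–2.
Delta vs Sigma: 1+2+2+8 = 13 for Delta, 2 for Sigma — Delta by 13–2.
Delta vs Epsilon: Delta preferred on 2+2+2+8 = 14 ballots; Delta wins 14–1.
Kappa vs Lambda: 1+2+2+2 = 7 for Kappa, 8 for Lambda — Lambda by 8–7.
Kappa vs Sigma: Sigma wins 11–4.
Kappa–Epsilon: Kappa 14–1.
Lambda vs Sigma: Lambda, 12–3.
Lambda vs Epsilon: Lambda, 12–3.
Sigma–Epsilon: Sigma 10–5.
Delta defeats every rival head-to-head and is the Condorcet winner.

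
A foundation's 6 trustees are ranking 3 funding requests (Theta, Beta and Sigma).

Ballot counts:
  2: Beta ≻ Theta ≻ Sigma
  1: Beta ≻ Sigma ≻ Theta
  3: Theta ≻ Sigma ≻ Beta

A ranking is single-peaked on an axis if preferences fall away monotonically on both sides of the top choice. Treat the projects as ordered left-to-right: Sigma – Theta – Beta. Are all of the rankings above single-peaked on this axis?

no

Axis positions: Sigma=1, Theta=2, Beta=3.
Bloc 1 (peak Beta at position 3): ranking walks positions 3-2-1, expanding outward from the peak — single-peaked.
Bloc 2: ranking walks positions 3-1-2; Sigma is ranked above Theta even though Theta lies between Sigma and the peak Beta on the axis — preferences dip and rise again. Not single-peaked.
Bloc 3 (peak Theta at position 2): ranking walks positions 2-1-3, expanding outward from the peak — single-peaked.
Bloc 2 violates single-peakedness, so the profile is not single-peaked on this axis.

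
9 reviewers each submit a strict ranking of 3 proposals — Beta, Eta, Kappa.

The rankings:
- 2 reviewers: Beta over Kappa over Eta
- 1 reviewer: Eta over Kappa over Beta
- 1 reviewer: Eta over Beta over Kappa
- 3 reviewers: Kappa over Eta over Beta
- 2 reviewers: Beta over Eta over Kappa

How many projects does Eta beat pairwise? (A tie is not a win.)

Eta against each rival (9 reviewers):
Eta vs Beta: 5 to 4, Eta.
Eta vs Kappa: Eta preferred on 1+1+2 = 4 ballots; Kappa wins 5–4.
Eta beats Beta; loses to Kappa — 1 pairwise win.

1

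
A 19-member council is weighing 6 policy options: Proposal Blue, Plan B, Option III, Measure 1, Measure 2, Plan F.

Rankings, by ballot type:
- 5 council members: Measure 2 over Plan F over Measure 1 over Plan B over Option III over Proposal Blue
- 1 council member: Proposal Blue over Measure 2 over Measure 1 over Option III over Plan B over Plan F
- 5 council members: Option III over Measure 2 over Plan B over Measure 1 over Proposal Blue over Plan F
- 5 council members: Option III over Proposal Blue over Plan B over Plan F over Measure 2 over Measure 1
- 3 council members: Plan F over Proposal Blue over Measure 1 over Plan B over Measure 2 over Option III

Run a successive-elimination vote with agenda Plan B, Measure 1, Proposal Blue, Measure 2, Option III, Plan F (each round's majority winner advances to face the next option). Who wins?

Option III

Round 1: Plan B vs Measure 1 — 10–9, Plan B advances.
Round 2: Plan B vs Proposal Blue — 10–9, Plan B advances.
Round 3: Plan B vs Measure 2 — 8–11, Measure 2 advances.
Round 4: Measure 2 vs Option III — 9–10, Option III advances.
Round 5: Option III vs Plan F — 11–8, Option III advances.
The agenda winner is Option III.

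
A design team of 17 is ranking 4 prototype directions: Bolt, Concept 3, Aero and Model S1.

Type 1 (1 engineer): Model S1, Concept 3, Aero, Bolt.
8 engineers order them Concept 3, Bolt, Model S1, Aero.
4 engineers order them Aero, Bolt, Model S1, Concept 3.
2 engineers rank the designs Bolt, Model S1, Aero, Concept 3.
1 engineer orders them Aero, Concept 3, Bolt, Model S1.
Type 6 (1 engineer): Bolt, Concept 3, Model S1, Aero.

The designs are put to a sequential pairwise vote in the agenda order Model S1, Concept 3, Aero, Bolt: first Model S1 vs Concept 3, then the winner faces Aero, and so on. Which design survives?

Concept 3

Round 1: Model S1 vs Concept 3 — 7–10, Concept 3 advances.
Round 2: Concept 3 vs Aero — 10–7, Concept 3 advances.
Round 3: Concept 3 vs Bolt — 10–7, Concept 3 advances.
Concept 3 survives the agenda.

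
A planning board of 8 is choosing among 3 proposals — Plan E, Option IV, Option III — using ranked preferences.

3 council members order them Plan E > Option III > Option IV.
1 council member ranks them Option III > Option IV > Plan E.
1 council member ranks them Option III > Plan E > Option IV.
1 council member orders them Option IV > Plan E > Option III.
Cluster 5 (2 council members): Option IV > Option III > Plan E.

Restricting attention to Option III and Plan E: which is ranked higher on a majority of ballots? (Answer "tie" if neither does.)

tie

Ballots ranking Option III above Plan E: 1 + 1 + 2 = 4.
Ballots ranking Plan E above Option III: 8 − 4 = 4.
4–4: the pair ties.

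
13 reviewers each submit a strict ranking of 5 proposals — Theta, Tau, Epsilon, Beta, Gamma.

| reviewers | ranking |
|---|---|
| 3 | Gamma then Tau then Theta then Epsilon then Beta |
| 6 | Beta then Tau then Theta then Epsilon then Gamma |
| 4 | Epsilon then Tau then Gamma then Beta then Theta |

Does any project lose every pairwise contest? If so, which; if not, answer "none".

none

Pairwise majorities:
Theta vs Tau: Theta is ranked higher on 0 ballots, Tau on 13. Tau wins 13–0.
Theta vs Epsilon: Theta, 9–4.
Theta vs Beta: Beta wins 10–3.
Theta vs Gamma: Theta is ranked higher on 6 ballots, Gamma on 7. Gamma wins 7–6.
Tau vs Epsilon: Tau, 9–4.
Tau vs Beta: 3+4 = 7 for Tau, 6 for Beta — Tau by 7–6.
Tau vs Gamma: Tau is ranked higher on 6+4 = 10 ballots, Gamma on 3. Tau wins 10–3.
Epsilon–Beta: Epsilon 7–6.
Epsilon vs Gamma: Epsilon is ranked higher on 6+4 = 10 ballots, Gamma on 3. Epsilon wins 10–3.
Beta vs Gamma: 6 to 7, Gamma.
Each project has at least one pairwise win (Theta beats Epsilon; Tau beats Theta; Epsilon beats Beta; Beta beats Theta; Gamma beats Theta) — no Condorcet loser.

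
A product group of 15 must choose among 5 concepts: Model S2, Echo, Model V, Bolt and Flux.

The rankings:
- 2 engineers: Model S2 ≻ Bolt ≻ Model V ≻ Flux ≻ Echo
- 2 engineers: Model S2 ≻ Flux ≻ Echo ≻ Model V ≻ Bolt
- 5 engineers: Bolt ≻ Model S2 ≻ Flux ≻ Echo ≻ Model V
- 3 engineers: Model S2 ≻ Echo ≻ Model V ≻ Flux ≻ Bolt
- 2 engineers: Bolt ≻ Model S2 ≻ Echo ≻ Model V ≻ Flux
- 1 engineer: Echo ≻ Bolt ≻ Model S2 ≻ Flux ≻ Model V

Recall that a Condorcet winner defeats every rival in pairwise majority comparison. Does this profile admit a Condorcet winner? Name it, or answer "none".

Bolt

Head-to-head results (15 engineers):
Model S2 vs Echo: Model S2, 14–1.
Model S2 vs Model V: Model S2 wins 15–0.
Model S2 vs Bolt: Bolt, 8–7.
Model S2 vs Flux: Model S2 wins 15–0.
Echo vs Model V: Echo, 13–2.
Echo vs Bolt: Bolt wins 9–6.
Echo vs Flux: Flux, 9–6.
Model V–Bolt: Bolt 10–5.
Model V–Flux: Flux 8–7.
Bolt vs Flux: Bolt wins 10–5.
Bolt wins every pairwise contest, so Bolt is the Condorcet winner.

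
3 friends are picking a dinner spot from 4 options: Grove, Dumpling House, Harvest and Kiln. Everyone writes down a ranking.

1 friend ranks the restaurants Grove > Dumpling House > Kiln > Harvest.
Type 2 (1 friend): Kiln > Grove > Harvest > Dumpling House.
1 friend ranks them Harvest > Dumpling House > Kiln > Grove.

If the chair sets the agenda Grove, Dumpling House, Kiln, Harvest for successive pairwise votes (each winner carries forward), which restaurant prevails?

Round 1: Grove vs Dumpling House — 2–1, Grove advances.
Round 2: Grove vs Kiln — 1–2, Kiln advances.
Round 3: Kiln vs Harvest — 2–1, Kiln advances.
The agenda winner is Kiln.

Kiln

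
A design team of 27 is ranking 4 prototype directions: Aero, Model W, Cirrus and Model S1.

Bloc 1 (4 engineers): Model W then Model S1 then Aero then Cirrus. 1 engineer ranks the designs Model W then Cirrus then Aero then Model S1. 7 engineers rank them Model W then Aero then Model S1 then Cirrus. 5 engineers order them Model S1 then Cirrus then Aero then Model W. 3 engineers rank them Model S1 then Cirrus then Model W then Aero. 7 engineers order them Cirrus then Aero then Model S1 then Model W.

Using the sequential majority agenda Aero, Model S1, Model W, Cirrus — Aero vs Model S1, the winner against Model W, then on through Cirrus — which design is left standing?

Cirrus

Round 1: Aero vs Model S1 — 15–12, Aero advances.
Round 2: Aero vs Model W — 12–15, Model W advances.
Round 3: Model W vs Cirrus — 12–15, Cirrus advances.
Cirrus survives the agenda.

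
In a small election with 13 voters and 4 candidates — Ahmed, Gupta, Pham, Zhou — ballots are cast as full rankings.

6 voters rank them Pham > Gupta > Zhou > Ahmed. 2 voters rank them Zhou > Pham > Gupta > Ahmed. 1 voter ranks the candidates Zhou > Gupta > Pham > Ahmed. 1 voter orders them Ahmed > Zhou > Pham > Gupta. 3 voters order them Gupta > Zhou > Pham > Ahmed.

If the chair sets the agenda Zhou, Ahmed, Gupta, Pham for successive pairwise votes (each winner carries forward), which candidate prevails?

Pham

Round 1: Zhou vs Ahmed — 12–1, Zhou advances.
Round 2: Zhou vs Gupta — 4–9, Gupta advances.
Round 3: Gupta vs Pham — 4–9, Pham advances.
Pham survives the agenda.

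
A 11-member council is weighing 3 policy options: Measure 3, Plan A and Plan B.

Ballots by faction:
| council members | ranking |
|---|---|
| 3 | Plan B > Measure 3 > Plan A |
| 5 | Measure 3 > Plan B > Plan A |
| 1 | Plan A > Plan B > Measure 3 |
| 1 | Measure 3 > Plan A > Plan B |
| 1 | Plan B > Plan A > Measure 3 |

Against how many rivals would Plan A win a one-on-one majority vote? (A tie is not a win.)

Plan A against each rival (11 council members):
Plan A–Measure 3: Measure 3 9–2.
Plan A vs Plan B: Plan A preferred on 1+1 = 2 ballots; Plan B wins 9–2.
Plan A beats no one; loses to Measure 3, Plan B — 0 pairwise wins.

0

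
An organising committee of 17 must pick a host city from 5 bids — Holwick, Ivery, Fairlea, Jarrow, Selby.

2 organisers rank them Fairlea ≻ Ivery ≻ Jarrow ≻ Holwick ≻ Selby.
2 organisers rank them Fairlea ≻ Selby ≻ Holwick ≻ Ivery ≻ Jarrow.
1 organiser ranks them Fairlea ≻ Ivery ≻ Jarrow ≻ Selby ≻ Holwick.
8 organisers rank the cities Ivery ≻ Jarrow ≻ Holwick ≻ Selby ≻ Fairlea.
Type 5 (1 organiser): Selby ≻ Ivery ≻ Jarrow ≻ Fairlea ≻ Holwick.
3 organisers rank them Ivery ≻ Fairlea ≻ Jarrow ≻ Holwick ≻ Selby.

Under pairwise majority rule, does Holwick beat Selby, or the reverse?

Holwick

Ballots ranking Holwick above Selby: 2 + 8 + 3 = 13.
Ballots ranking Selby above Holwick: 17 − 13 = 4.
Holwick wins the head-to-head 13–4.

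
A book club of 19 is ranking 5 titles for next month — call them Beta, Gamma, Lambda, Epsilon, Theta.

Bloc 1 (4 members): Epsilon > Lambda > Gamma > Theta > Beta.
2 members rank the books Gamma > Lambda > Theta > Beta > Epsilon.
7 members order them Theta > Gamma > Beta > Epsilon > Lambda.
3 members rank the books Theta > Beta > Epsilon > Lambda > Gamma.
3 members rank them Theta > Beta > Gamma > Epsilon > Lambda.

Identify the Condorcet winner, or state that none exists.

Pairwise majorities:
Beta vs Gamma: Gamma wins 13–6.
Beta vs Lambda: Beta wins 13–6.
Beta vs Epsilon: Beta wins 15–4.
Beta vs Theta: Theta, 19–0.
Gamma–Lambda: Gamma 12–7.
Gamma vs Epsilon: Gamma wins 12–7.
Gamma vs Theta: Theta wins 13–6.
Lambda vs Epsilon: Epsilon, 17–2.
Lambda vs Theta: Theta, 13–6.
Epsilon–Theta: Theta 15–4.
Theta wins every pairwise contest, so Theta is the Condorcet winner.

Theta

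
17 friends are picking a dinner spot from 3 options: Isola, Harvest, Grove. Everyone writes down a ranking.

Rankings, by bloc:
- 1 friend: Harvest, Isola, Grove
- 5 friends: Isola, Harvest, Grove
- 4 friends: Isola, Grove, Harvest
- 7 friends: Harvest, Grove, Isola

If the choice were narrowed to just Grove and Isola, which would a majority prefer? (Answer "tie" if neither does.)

Ballots ranking Grove above Isola: 7.
Ballots ranking Isola above Grove: 17 − 7 = 10.
Isola wins the head-to-head 10–7.

Isola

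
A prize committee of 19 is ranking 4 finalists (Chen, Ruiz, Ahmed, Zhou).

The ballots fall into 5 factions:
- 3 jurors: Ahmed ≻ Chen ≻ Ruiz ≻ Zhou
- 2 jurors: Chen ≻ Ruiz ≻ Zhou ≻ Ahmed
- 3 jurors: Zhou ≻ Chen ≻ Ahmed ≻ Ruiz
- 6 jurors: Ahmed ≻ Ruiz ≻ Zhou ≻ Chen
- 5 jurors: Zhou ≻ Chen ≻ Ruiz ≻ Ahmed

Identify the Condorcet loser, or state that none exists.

Pairwise majorities:
Chen vs Ruiz: Chen wins 13–6.
Chen vs Ahmed: Chen, 10–9.
Chen vs Zhou: 5 to 14, Zhou.
Ruiz vs Ahmed: Ruiz is ranked higher on 2+5 = 7 ballots, Ahmed on 12. Ahmed wins 12–7.
Ruiz vs Zhou: Ruiz is ranked higher on 3+2+6 = 11 ballots, Zhou on 8. Ruiz wins 11–8.
Ahmed vs Zhou: Ahmed preferred on 3+6 = 9 ballots; Zhou wins 10–9.
Each nominee has at least one pairwise win (Chen beats Ruiz; Ruiz beats Zhou; Ahmed beats Ruiz; Zhou beats Chen) — no Condorcet loser.

none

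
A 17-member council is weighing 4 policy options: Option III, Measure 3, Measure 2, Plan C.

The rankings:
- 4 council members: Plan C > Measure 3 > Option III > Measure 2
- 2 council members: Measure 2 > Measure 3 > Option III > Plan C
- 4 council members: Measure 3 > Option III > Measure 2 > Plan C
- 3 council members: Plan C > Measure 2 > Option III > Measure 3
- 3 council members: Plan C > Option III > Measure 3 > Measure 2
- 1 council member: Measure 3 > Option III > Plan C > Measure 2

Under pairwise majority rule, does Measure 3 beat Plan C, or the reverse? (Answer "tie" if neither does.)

Plan C

Ballots ranking Measure 3 above Plan C: 2 + 4 + 1 = 7.
Ballots ranking Plan C above Measure 3: 17 − 7 = 10.
Plan C wins the head-to-head 10–7.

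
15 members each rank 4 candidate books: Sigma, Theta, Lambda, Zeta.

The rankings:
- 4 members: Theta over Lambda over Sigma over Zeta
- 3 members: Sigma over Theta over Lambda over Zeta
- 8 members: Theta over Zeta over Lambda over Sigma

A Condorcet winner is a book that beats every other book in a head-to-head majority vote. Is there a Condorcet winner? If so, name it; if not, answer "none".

Theta

Pairwise majorities:
Sigma vs Theta: Theta wins 12–3.
Sigma vs Lambda: Lambda, 12–3.
Sigma vs Zeta: Sigma is ranked higher on 4+3 = 7 ballots, Zeta on 8. Zeta wins 8–7.
Theta vs Lambda: 4+3+8 = 15 for Theta, 0 for Lambda — Theta by 15–0.
Theta vs Zeta: Theta, 15–0.
Lambda vs Zeta: 4+3 = 7 for Lambda, 8 for Zeta — Zeta by 8–7.
Theta defeats every rival head-to-head and is the Condorcet winner.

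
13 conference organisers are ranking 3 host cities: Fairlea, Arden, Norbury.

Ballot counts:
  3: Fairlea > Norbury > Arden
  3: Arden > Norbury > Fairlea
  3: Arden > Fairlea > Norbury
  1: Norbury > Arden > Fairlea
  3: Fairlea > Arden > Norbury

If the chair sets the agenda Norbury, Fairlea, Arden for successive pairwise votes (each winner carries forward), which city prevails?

Round 1: Norbury vs Fairlea — 4–9, Fairlea advances.
Round 2: Fairlea vs Arden — 6–7, Arden advances.
Arden survives the agenda.

Arden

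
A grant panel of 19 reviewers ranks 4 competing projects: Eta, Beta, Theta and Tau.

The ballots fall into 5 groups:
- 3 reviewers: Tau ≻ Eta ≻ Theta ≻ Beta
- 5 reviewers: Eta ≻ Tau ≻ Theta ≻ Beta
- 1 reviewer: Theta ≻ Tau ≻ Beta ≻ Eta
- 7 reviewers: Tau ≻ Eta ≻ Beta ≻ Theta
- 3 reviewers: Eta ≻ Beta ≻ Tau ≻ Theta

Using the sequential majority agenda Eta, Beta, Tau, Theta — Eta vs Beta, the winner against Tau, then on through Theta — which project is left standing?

Tau

Round 1: Eta vs Beta — 18–1, Eta advances.
Round 2: Eta vs Tau — 8–11, Tau advances.
Round 3: Tau vs Theta — 18–1, Tau advances.
Tau survives the agenda.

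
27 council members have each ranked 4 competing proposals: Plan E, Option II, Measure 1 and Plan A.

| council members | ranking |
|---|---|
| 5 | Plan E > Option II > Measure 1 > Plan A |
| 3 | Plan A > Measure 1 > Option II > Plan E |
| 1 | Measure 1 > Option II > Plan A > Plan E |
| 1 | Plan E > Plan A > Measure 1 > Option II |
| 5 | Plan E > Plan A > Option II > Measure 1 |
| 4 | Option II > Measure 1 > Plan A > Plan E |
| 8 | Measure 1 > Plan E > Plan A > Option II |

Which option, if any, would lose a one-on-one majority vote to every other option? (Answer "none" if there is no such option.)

none

Head-to-head results (27 council members):
Plan E vs Option II: Plan E is ranked higher on 5+1+5+8 = 19 ballots, Option II on 8. Plan E wins 19–8.
Plan E–Measure 1: Measure 1 16–11.
Plan E vs Plan A: Plan E wins 19–8.
Option II vs Measure 1: Option II wins 14–13.
Option II vs Plan A: Option II preferred on 5+1+4 = 10 ballots; Plan A wins 17–10.
Measure 1 vs Plan A: Measure 1 wins 18–9.
Each option has at least one pairwise win (Plan E beats Option II; Option II beats Measure 1; Measure 1 beats Plan E; Plan A beats Option II) — no Condorcet loser.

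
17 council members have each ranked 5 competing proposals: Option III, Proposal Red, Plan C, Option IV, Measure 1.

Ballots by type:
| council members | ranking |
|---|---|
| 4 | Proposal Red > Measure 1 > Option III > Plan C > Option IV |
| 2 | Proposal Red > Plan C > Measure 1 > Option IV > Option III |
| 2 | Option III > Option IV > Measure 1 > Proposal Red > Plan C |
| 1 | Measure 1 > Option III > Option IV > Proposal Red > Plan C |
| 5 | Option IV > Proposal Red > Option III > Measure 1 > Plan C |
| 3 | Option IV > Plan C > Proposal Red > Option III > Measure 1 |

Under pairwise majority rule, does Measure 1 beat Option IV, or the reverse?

Option IV

Ballots ranking Measure 1 above Option IV: 4 + 2 + 1 = 7.
Ballots ranking Option IV above Measure 1: 17 − 7 = 10.
Option IV wins the head-to-head 10–7.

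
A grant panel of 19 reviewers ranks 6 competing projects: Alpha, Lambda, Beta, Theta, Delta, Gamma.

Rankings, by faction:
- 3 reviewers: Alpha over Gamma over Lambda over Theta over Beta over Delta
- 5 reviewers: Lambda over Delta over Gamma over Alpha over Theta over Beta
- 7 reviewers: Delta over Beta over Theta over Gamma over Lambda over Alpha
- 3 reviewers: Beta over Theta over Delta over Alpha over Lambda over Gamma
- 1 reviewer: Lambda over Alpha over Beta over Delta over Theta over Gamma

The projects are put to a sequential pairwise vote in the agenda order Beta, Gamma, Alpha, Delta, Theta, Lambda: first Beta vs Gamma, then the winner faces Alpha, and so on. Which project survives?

Round 1: Beta vs Gamma — 11–8, Beta advances.
Round 2: Beta vs Alpha — 10–9, Beta advances.
Round 3: Beta vs Delta — 7–12, Delta advances.
Round 4: Delta vs Theta — 13–6, Delta advances.
Round 5: Delta vs Lambda — 10–9, Delta advances.
The agenda winner is Delta.

Delta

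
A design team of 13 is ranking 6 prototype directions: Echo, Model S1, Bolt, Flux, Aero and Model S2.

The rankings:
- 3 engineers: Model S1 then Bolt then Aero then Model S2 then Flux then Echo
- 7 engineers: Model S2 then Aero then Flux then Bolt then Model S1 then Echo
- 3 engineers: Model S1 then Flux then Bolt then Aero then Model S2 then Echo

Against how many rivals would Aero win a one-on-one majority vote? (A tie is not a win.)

4

Aero against each rival (13 engineers):
Aero vs Echo: Aero is ranked higher on 3+7+3 = 13 ballots, Echo on 0. Aero wins 13–0.
Aero vs Model S1: Aero, 7–6.
Aero vs Bolt: 7 to 6, Aero.
Aero vs Flux: 3+7 = 10 for Aero, 3 for Flux — Aero by 10–3.
Aero vs Model S2: Model S2, 7–6.
Aero beats Echo, Model S1, Bolt, Flux; loses to Model S2 — 4 pairwise wins.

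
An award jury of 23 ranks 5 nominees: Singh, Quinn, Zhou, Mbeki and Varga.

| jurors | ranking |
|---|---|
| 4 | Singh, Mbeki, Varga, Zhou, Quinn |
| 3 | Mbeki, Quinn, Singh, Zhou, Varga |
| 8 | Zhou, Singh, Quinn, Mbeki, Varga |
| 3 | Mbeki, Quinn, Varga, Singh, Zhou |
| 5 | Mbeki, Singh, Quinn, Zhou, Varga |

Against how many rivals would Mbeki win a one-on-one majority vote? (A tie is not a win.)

3

Mbeki against each rival (23 jurors):
Mbeki–Singh: Singh 12–11.
Mbeki vs Quinn: 15 to 8, Mbeki.
Mbeki vs Zhou: Mbeki, 15–8.
Mbeki vs Varga: 4+3+8+3+5 = 23 for Mbeki, 0 for Varga — Mbeki by 23–0.
Mbeki beats Quinn, Zhou, Varga; loses to Singh — 3 pairwise wins.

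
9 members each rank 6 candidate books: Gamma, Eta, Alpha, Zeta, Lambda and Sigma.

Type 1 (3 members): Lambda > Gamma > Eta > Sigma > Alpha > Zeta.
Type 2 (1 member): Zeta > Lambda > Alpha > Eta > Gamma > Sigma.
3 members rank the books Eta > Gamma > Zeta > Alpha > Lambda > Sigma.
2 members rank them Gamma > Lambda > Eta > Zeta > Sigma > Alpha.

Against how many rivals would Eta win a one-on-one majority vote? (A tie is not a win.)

Eta against each rival (9 members):
Eta vs Gamma: Gamma, 5–4.
Eta vs Alpha: Eta is ranked higher on 3+3+2 = 8 ballots, Alpha on 1. Eta wins 8–1.
Eta vs Zeta: Eta preferred on 3+3+2 = 8 ballots; Eta wins 8–1.
Eta vs Lambda: Lambda, 6–3.
Eta vs Sigma: 3+1+3+2 = 9 for Eta, 0 for Sigma — Eta by 9–0.
Eta beats Alpha, Zeta, Sigma; loses to Gamma, Lambda — 3 pairwise wins.

3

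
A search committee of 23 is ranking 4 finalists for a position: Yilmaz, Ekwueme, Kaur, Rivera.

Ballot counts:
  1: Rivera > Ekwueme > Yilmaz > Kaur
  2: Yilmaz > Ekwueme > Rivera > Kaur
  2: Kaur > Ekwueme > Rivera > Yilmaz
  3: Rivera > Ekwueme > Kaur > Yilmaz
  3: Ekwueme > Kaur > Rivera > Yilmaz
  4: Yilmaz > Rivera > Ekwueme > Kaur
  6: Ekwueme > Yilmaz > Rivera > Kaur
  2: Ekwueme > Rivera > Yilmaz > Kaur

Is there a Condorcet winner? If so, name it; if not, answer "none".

Ekwueme

Head-to-head results (23 committee members):
Yilmaz–Ekwueme: Ekwueme 17–6.
Yilmaz vs Kaur: Yilmaz wins 15–8.
Yilmaz vs Rivera: Yilmaz wins 12–11.
Ekwueme vs Kaur: Ekwueme wins 21–2.
Ekwueme vs Rivera: Ekwueme, 15–8.
Kaur vs Rivera: Rivera, 18–5.
Ekwueme defeats every rival head-to-head and is the Condorcet winner.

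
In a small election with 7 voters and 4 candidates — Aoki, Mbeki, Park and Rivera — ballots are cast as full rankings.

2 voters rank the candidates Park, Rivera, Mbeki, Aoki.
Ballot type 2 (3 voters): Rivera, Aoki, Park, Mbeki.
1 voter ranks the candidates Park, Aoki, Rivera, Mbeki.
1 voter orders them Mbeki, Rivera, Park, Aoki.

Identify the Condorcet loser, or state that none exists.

Mbeki

Head-to-head results (7 voters):
Aoki vs Mbeki: Aoki is ranked higher on 3+1 = 4 ballots, Mbeki on 3. Aoki wins 4–3.
Aoki–Park: Park 4–3.
Aoki vs Rivera: 1 to 6, Rivera.
Mbeki vs Park: Park wins 6–1.
Mbeki vs Rivera: 1 to 6, Rivera.
Park vs Rivera: Park is ranked higher on 2+1 = 3 ballots, Rivera on 4. Rivera wins 4–3.
Mbeki is beaten in every head-to-head and is the Condorcet loser.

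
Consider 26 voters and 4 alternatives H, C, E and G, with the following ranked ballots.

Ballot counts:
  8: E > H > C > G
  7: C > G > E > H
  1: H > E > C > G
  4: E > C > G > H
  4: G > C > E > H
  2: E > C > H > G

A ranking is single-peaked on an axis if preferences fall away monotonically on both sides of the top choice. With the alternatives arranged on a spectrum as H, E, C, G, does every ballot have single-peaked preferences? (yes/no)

yes

Axis positions: H=1, E=2, C=3, G=4.
Group 1 (peak E at position 2): ranking walks positions 2-1-3-4, expanding outward from the peak — single-peaked.
Group 2 (peak C at position 3): ranking walks positions 3-4-2-1, expanding outward from the peak — single-peaked.
Group 3 (peak H at position 1): ranking walks positions 1-2-3-4, expanding outward from the peak — single-peaked.
Group 4 (peak E at position 2): ranking walks positions 2-3-4-1, expanding outward from the peak — single-peaked.
Group 5 (peak G at position 4): ranking walks positions 4-3-2-1, expanding outward from the peak — single-peaked.
Group 6 (peak E at position 2): ranking walks positions 2-3-1-4, expanding outward from the peak — single-peaked.
Every ranking is single-peaked on this axis.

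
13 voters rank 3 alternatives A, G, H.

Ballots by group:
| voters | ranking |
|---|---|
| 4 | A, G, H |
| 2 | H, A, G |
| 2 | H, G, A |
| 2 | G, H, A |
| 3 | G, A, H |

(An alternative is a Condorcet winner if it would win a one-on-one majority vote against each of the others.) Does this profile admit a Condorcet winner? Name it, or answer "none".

G

Pairwise majorities:
A vs G: G wins 7–6.
A vs H: 4+3 = 7 for A, 6 for H — A by 7–6.
G vs H: 9 to 4, G.
G defeats every rival head-to-head and is the Condorcet winner.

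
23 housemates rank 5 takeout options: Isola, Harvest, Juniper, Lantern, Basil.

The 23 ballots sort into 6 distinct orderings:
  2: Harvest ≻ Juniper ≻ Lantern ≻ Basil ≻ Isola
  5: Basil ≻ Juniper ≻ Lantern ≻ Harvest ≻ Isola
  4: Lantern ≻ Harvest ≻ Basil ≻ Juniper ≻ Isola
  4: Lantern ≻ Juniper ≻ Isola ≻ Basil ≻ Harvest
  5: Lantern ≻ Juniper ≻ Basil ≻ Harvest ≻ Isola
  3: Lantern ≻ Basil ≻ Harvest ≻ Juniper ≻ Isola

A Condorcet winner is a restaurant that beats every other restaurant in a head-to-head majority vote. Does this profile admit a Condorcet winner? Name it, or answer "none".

Pairwise majorities:
Isola vs Harvest: Isola preferred on 4 ballots; Harvest wins 19–4.
Isola–Juniper: Juniper 23–0.
Isola vs Lantern: 0 for Isola, 23 for Lantern — Lantern by 23–0.
Isola vs Basil: 4 for Isola, 19 for Basil — Basil by 19–4.
Harvest vs Juniper: Juniper, 14–9.
Harvest–Lantern: Lantern 21–2.
Harvest vs Basil: Harvest preferred on 2+4 = 6 ballots; Basil wins 17–6.
Juniper–Lantern: Lantern 16–7.
Juniper vs Basil: Basil wins 12–11.
Lantern vs Basil: Lantern preferred on 2+4+4+5+3 = 18 ballots; Lantern wins 18–5.
Only Lantern has no losses; Lantern is the Condorcet winner.

Lantern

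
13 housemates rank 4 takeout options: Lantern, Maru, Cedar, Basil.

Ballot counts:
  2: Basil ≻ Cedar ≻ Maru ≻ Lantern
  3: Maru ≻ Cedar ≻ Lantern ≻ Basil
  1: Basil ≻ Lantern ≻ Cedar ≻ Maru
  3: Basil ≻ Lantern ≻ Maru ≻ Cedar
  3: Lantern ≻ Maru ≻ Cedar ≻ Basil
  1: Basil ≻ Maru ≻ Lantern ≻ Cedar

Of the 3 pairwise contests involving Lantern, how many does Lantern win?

Lantern against each rival (13 friends):
Lantern vs Maru: Lantern preferred on 1+3+3 = 7 ballots; Lantern wins 7–6.
Lantern vs Cedar: Lantern wins 8–5.
Lantern vs Basil: 3+3 = 6 for Lantern, 7 for Basil — Basil by 7–6.
Lantern beats Maru, Cedar; loses to Basil — 2 pairwise wins.

2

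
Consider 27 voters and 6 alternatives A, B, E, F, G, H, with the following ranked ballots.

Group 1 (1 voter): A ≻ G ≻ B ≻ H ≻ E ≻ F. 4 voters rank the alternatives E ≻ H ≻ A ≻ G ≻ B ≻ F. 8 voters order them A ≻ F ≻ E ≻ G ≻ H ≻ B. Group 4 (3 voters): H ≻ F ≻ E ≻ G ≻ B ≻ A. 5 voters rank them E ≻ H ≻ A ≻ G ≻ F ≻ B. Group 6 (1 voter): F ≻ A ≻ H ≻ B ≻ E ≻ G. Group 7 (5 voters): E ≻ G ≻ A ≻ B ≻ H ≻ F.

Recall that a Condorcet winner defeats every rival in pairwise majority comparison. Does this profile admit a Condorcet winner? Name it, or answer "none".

Head-to-head results (27 voters):
A vs B: A is ranked higher on 1+4+8+5+1+5 = 24 ballots, B on 3. A wins 24–3.
A vs E: 10 to 17, E.
A vs F: A preferred on 1+4+8+5+5 = 23 ballots; A wins 23–4.
A vs G: 19 to 8, A.
A vs H: A, 15–12.
B vs E: E, 25–2.
B vs F: F wins 17–10.
B vs G: G, 26–1.
B vs H: 1+5 = 6 for B, 21 for H — H by 21–6.
E vs F: 1+4+5+5 = 15 for E, 12 for F — E by 15–12.
E vs G: E preferred on 4+8+3+5+1+5 = 26 ballots; E wins 26–1.
E vs H: E is ranked higher on 4+8+5+5 = 22 ballots, H on 5. E wins 22–5.
F vs G: F preferred on 8+3+1 = 12 ballots; G wins 15–12.
F vs H: H, 18–9.
G vs H: G, 14–13.
E wins every pairwise contest, so E is the Condorcet winner.

E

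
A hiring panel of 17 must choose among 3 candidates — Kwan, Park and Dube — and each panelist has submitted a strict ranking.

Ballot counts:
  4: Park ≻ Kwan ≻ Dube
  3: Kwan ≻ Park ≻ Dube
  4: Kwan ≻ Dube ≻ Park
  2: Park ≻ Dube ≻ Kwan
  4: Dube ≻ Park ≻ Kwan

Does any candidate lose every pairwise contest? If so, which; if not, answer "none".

Pairwise majorities:
Kwan vs Park: Kwan preferred on 3+4 = 7 ballots; Park wins 10–7.
Kwan vs Dube: Kwan preferred on 4+3+4 = 11 ballots; Kwan wins 11–6.
Park vs Dube: Park wins 9–8.
Dube is beaten in every head-to-head and is the Condorcet loser.

Dube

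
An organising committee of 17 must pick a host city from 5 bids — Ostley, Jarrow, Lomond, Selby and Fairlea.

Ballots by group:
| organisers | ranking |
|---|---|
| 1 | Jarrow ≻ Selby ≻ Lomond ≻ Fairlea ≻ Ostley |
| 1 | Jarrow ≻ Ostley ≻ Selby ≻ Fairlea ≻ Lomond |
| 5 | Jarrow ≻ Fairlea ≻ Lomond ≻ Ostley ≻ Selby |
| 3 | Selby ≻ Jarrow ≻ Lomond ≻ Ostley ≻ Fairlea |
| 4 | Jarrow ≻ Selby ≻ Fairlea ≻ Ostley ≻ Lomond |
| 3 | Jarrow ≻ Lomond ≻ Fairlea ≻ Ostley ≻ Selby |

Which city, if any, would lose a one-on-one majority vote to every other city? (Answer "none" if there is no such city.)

Pairwise majorities:
Ostley vs Jarrow: Ostley is ranked higher on 0 ballots, Jarrow on 17. Jarrow wins 17–0.
Ostley–Lomond: Lomond 12–5.
Ostley vs Selby: Ostley, 9–8.
Ostley vs Fairlea: 4 to 13, Fairlea.
Jarrow–Lomond: Jarrow 17–0.
Jarrow–Selby: Jarrow 14–3.
Jarrow vs Fairlea: 1+1+5+3+4+3 = 17 for Jarrow, 0 for Fairlea — Jarrow by 17–0.
Lomond vs Selby: Selby wins 9–8.
Lomond vs Fairlea: 7 to 10, Fairlea.
Selby vs Fairlea: Selby preferred on 1+1+3+4 = 9 ballots; Selby wins 9–8.
No city is winless: Ostley beats Selby; Jarrow beats Ostley; Lomond beats Ostley; Selby beats Lomond; Fairlea beats Ostley. There is no Condorcet loser.

none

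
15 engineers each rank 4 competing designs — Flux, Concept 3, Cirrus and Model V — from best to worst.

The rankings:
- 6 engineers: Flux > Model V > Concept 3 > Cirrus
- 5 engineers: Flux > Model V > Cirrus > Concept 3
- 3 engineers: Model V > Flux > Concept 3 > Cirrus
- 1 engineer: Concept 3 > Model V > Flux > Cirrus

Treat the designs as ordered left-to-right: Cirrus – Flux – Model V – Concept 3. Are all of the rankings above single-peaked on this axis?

yes

Axis positions: Cirrus=1, Flux=2, Model V=3, Concept 3=4.
Group 1 (peak Flux at position 2): ranking walks positions 2-3-4-1, expanding outward from the peak — single-peaked.
Group 2 (peak Flux at position 2): ranking walks positions 2-3-1-4, expanding outward from the peak — single-peaked.
Group 3 (peak Model V at position 3): ranking walks positions 3-2-4-1, expanding outward from the peak — single-peaked.
Group 4 (peak Concept 3 at position 4): ranking walks positions 4-3-2-1, expanding outward from the peak — single-peaked.
Every ranking is single-peaked on this axis.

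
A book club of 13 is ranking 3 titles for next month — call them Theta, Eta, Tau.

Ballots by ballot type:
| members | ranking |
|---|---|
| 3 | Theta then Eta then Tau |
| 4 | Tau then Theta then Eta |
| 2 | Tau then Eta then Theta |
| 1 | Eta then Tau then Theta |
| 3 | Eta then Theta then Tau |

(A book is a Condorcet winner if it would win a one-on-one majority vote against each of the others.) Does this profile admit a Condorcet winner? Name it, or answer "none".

Check each pair by majority over 13 ballots:
Theta vs Eta: 7 to 6, Theta.
Theta vs Tau: Theta preferred on 3+3 = 6 ballots; Tau wins 7–6.
Eta vs Tau: Eta preferred on 3+1+3 = 7 ballots; Eta wins 7–6.
No book is unbeaten: Theta loses to Tau; Eta loses to Theta; Tau loses to Eta. In particular Theta > Eta > Tau > Theta is a majority cycle — no Condorcet winner exists.

none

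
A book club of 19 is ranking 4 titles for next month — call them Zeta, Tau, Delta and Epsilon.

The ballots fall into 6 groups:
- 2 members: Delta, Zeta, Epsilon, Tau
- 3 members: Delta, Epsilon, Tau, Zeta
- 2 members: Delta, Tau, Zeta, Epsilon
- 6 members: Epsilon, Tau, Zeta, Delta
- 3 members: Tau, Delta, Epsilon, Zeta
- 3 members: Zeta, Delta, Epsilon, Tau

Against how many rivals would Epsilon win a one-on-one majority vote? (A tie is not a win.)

2

Epsilon against each rival (19 members):
Epsilon vs Zeta: Epsilon, 12–7.
Epsilon vs Tau: 14 to 5, Epsilon.
Epsilon–Delta: Delta 13–6.
Epsilon beats Zeta, Tau; loses to Delta — 2 pairwise wins.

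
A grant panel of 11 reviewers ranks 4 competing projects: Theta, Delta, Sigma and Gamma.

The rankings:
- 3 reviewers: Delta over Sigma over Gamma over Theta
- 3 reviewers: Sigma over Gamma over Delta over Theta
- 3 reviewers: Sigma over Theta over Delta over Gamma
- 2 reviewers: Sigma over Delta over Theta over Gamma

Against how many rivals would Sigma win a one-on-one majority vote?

3

Sigma against each rival (11 reviewers):
Sigma vs Theta: Sigma, 11–0.
Sigma vs Delta: 3+3+2 = 8 for Sigma, 3 for Delta — Sigma by 8–3.
Sigma vs Gamma: Sigma is ranked higher on 3+3+3+2 = 11 ballots, Gamma on 0. Sigma wins 11–0.
Sigma beats Theta, Delta, Gamma — 3 pairwise wins.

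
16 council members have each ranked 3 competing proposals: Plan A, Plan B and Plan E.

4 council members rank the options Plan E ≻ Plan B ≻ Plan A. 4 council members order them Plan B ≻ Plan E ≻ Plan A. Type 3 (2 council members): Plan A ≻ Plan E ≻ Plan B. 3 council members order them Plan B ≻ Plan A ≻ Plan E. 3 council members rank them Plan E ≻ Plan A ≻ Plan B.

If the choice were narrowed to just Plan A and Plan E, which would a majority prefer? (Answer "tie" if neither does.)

Plan E

Ballots ranking Plan A above Plan E: 2 + 3 = 5.
Ballots ranking Plan E above Plan A: 16 − 5 = 11.
Plan E wins the head-to-head 11–5.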